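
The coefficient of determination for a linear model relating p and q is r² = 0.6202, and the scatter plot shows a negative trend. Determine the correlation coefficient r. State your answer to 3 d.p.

|r| = √0.6202 = 0.788
The association is negative, so r = −0.788.

-0.788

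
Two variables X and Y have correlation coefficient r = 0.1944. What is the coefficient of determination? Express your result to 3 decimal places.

0.038

r² = (0.1944)² = 0.038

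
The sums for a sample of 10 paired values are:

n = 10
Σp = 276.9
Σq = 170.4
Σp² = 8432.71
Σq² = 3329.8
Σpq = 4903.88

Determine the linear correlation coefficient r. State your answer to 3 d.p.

r = (nΣpq − ΣpΣq) / √[(nΣp² − (Σp)²)(nΣq² − (Σq)²)]
Numerator: 10×4903.88 − 276.9×170.4 = 1855.04
Denominator: √[(84327.1 − 76673.61)(33298 − 29036.16)] = √[7653.49 × 4261.84] = 5711.2126
r = 1855.04 / 5711.2126 ≈ 0.325

0.325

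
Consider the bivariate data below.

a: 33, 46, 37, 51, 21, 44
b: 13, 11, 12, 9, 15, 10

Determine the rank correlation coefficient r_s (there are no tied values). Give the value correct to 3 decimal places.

-0.943

Rank a: 2, 5, 3, 6, 1, 4
Rank b: 5, 3, 4, 1, 6, 2
d = rank(a) − rank(b): -3, 2, -1, 5, -5, 2; Σd² = 68
ρ = 1 − 6Σd² / [n(n²−1)] = 1 − 6×68 / (6×35) = 1 − 408/210 ≈ -0.943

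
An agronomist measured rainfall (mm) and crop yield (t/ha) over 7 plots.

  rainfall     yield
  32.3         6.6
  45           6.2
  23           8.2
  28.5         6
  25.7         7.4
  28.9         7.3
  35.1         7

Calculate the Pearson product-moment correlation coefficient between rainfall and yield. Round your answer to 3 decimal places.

n = 7, Σx = 218.5, Σy = 48.7, Σx² = 7137.25, Σy² = 342.29, Σxy = 1498.63
nΣxy − ΣxΣy = 10490.41 − 10640.95 = -150.54
nΣx² − (Σx)² = 49960.75 − 47742.25 = 2218.5; nΣy² − (Σy)² = 2396.03 − 2371.69 = 24.34
r = -150.54 / √(2218.5 × 24.34) = -150.54 / 232.3753 ≈ -0.648

-0.648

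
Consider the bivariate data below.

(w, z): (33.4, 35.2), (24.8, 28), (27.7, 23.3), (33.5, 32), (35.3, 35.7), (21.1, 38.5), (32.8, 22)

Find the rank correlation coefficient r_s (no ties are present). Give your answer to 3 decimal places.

0.071

Rank w: 5, 2, 3, 6, 7, 1, 4
Rank z: 5, 3, 2, 4, 6, 7, 1
d = rank(w) − rank(z): 0, -1, 1, 2, 1, -6, 3; Σd² = 52
ρ = 1 − 6Σd² / [n(n²−1)] = 1 − 6×52 / (7×48) = 1 − 312/336 ≈ 0.071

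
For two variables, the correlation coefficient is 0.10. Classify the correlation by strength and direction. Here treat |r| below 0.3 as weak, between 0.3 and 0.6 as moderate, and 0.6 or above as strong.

weak positive

r = 0.10 > 0 so the relationship is positive.
|r| = 0.10, which falls in the weak range.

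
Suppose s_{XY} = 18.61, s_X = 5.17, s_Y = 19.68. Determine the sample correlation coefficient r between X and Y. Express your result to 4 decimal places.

0.1829

r = Cov(X,Y) / (s_X · s_Y) = 18.61 / (5.17 × 19.68)
  = 18.61 / 101.7456 ≈ 0.1829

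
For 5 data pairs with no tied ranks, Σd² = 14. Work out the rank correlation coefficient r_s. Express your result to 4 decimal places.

ρ = 1 − 6Σd² / [n(n²−1)] = 1 − 6×14 / (5×24)
  = 1 − 84/120 = 1 − 0.70000 ≈ 0.3000

0.3000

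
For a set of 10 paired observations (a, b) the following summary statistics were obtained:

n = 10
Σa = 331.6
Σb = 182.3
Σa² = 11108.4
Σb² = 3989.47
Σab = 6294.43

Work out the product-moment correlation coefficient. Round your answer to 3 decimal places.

0.911

r = (nΣab − ΣaΣb) / √[(nΣa² − (Σa)²)(nΣb² − (Σb)²)]
Numerator: 10×6294.43 − 331.6×182.3 = 2493.62
Denominator: √[(111084 − 109958.56)(39894.7 − 33233.29)] = √[1125.44 × 6661.41] = 2738.0682
r = 2493.62 / 2738.0682 ≈ 0.911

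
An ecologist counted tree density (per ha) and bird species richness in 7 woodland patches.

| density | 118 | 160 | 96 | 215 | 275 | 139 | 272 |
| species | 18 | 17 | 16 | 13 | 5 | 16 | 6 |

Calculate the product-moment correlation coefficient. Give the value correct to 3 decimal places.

-0.929

n = 7, Σx = 1275, Σy = 91, Σx² = 263895, Σy² = 1355, Σxy = 14406
nΣxy − ΣxΣy = 100842 − 116025 = -15183
nΣx² − (Σx)² = 1847265 − 1625625 = 221640; nΣy² − (Σy)² = 9485 − 8281 = 1204
r = -15183 / √(221640 × 1204) = -15183 / 16335.6836 ≈ -0.929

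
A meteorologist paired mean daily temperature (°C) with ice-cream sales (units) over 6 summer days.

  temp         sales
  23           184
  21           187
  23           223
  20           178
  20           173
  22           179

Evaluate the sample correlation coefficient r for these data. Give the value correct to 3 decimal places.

n = 6, Σx = 129, Σy = 1124, Σx² = 2783, Σy² = 212208, Σxy = 24246
nΣxy − ΣxΣy = 145476 − 144996 = 480
nΣx² − (Σx)² = 16698 − 16641 = 57; nΣy² − (Σy)² = 1273248 − 1263376 = 9872
r = 480 / √(57 × 9872) = 480 / 750.1360 ≈ 0.640

0.640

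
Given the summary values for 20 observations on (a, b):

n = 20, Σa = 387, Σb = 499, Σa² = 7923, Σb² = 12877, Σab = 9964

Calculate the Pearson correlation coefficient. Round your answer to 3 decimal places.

0.716

r = (nΣab − ΣaΣb) / √[(nΣa² − (Σa)²)(nΣb² − (Σb)²)]
Numerator: 20×9964 − 387×499 = 6167
Denominator: √[(158460 − 149769)(257540 − 249001)] = √[8691 × 8539] = 8614.6648
r = 6167 / 8614.6648 ≈ 0.716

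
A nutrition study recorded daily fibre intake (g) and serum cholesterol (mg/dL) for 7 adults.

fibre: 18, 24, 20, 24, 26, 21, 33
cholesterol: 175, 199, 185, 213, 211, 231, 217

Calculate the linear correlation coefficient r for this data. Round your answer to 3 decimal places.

0.526

n = 7, Σx = 166, Σy = 1431, Σx² = 4082, Σy² = 294791, Σxy = 34236
nΣxy − ΣxΣy = 239652 − 237546 = 2106
nΣx² − (Σx)² = 28574 − 27556 = 1018; nΣy² − (Σy)² = 2063537 − 2047761 = 15776
r = 2106 / √(1018 × 15776) = 2106 / 4007.4890 ≈ 0.526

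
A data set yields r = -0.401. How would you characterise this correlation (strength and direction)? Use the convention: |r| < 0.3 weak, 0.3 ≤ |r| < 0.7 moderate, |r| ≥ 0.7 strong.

r = -0.401 < 0 so the relationship is negative.
|r| = 0.401, which falls in the moderate range.

moderate negative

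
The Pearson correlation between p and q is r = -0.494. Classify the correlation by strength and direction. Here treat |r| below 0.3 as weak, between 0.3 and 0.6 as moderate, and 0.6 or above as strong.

r = -0.494 < 0 so the relationship is negative.
|r| = 0.494, which falls in the moderate range.

moderate negative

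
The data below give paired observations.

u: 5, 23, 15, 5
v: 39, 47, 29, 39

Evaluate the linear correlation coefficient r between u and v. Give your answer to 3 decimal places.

n = 4, Σu = 48, Σv = 154, Σu² = 804, Σv² = 6092, Σuv = 1906
nΣuv − ΣuΣv = 7624 − 7392 = 232
nΣu² − (Σu)² = 3216 − 2304 = 912; nΣv² − (Σv)² = 24368 − 23716 = 652
r = 232 / √(912 × 652) = 232 / 771.1187 ≈ 0.301

0.301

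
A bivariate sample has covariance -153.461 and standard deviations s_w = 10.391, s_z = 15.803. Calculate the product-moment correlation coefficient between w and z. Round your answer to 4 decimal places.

r = Cov(w,z) / (s_w · s_z) = -153.461 / (10.391 × 15.803)
  = -153.461 / 164.2090 ≈ -0.9345

-0.9345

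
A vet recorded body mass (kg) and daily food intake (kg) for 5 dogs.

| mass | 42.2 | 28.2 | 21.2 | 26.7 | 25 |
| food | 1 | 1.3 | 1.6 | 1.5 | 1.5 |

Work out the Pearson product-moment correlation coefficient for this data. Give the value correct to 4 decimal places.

n = 5, Σx = 143.3, Σy = 6.9, Σx² = 4363.41, Σy² = 9.75, Σxy = 190.33
nΣxy − ΣxΣy = 951.65 − 988.77 = -37.12
nΣx² − (Σx)² = 21817.05 − 20534.89 = 1282.16; nΣy² − (Σy)² = 48.75 − 47.61 = 1.14
r = -37.12 / √(1282.16 × 1.14) = -37.12 / 38.2317 ≈ -0.9709

-0.9709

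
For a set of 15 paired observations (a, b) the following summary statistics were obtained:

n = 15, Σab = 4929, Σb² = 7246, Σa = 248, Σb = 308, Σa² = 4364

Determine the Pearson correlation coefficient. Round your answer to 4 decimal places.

r = (nΣab − ΣaΣb) / √[(nΣa² − (Σa)²)(nΣb² − (Σb)²)]
Numerator: 15×4929 − 248×308 = -2449
Denominator: √[(65460 − 61504)(108690 − 94864)] = √[3956 × 13826] = 7395.6512
r = -2449 / 7395.6512 ≈ -0.3311

-0.3311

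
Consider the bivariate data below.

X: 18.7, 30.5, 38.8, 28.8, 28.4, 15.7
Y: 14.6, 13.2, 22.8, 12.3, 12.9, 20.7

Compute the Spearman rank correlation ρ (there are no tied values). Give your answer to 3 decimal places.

Rank X: 2, 5, 6, 4, 3, 1
Rank Y: 4, 3, 6, 1, 2, 5
d = rank(X) − rank(Y): -2, 2, 0, 3, 1, -4; Σd² = 34
ρ = 1 − 6Σd² / [n(n²−1)] = 1 − 6×34 / (6×35) = 1 − 204/210 ≈ 0.029

0.029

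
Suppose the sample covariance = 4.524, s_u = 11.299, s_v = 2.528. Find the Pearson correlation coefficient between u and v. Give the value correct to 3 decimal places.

r = Cov(u,v) / (s_u · s_v) = 4.524 / (11.299 × 2.528)
  = 4.524 / 28.5639 ≈ 0.158

0.158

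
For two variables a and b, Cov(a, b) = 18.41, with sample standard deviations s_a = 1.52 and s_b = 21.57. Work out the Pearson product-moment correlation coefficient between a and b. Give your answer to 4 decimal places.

r = Cov(a,b) / (s_a · s_b) = 18.41 / (1.52 × 21.57)
  = 18.41 / 32.7864 ≈ 0.5615

0.5615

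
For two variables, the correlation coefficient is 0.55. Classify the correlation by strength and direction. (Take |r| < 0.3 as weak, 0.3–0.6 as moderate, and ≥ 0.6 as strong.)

r = 0.55 > 0 so the relationship is positive.
|r| = 0.55, which falls in the moderate range.

moderate positive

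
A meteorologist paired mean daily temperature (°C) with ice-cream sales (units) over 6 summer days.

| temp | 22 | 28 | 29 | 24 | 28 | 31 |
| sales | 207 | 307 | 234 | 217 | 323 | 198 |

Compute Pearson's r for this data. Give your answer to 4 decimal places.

n = 6, Σx = 162, Σy = 1486, Σx² = 4430, Σy² = 382476, Σxy = 40326
nΣxy − ΣxΣy = 241956 − 240732 = 1224
nΣx² − (Σx)² = 26580 − 26244 = 336; nΣy² − (Σy)² = 2294856 − 2208196 = 86660
r = 1224 / √(336 × 86660) = 1224 / 5396.0875 ≈ 0.2268

0.2268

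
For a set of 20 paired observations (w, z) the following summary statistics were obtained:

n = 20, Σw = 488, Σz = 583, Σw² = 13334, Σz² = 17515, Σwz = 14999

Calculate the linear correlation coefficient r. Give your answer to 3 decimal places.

0.898

r = (nΣwz − ΣwΣz) / √[(nΣw² − (Σw)²)(nΣz² − (Σz)²)]
Numerator: 20×14999 − 488×583 = 15476
Denominator: √[(266680 − 238144)(350300 − 339889)] = √[28536 × 10411] = 17236.2495
r = 15476 / 17236.2495 ≈ 0.898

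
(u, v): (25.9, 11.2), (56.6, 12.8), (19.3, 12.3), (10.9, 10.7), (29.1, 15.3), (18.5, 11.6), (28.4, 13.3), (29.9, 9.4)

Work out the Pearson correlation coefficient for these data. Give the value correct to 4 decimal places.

0.2801

n = 8, Σu = 218.6, Σv = 96.6, Σu² = 7255.3, Σv² = 1188.96, Σuv = 2687.19
nΣuv − ΣuΣv = 21497.52 − 21116.76 = 380.76
nΣu² − (Σu)² = 58042.4 − 47785.96 = 10256.44; nΣv² − (Σv)² = 9511.68 − 9331.56 = 180.12
r = 380.76 / √(10256.44 × 180.12) = 380.76 / 1359.1872 ≈ 0.2801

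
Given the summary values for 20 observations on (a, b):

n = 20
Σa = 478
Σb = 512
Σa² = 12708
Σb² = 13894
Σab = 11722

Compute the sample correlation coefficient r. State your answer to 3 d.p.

-0.512

r = (nΣab − ΣaΣb) / √[(nΣa² − (Σa)²)(nΣb² − (Σb)²)]
Numerator: 20×11722 − 478×512 = -10296
Denominator: √[(254160 − 228484)(277880 − 262144)] = √[25676 × 15736] = 20100.6850
r = -10296 / 20100.6850 ≈ -0.512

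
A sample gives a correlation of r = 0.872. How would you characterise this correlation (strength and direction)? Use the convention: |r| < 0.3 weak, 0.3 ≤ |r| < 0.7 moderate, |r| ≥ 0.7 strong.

r = 0.872 > 0 so the relationship is positive.
|r| = 0.872, which falls in the strong range.

strong positive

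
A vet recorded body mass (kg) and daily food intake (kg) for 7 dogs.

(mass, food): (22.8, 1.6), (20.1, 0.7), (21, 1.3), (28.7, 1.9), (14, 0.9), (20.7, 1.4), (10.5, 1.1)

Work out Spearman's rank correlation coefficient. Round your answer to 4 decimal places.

Rank mass: 6, 3, 5, 7, 2, 4, 1
Rank food: 6, 1, 4, 7, 2, 5, 3
d = rank(mass) − rank(food): 0, 2, 1, 0, 0, -1, -2; Σd² = 10
ρ = 1 − 6Σd² / [n(n²−1)] = 1 − 6×10 / (7×48) = 1 − 60/336 ≈ 0.8214

0.8214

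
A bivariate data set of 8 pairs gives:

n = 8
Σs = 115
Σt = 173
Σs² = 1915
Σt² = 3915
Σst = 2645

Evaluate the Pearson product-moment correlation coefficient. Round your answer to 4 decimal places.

r = (nΣst − ΣsΣt) / √[(nΣs² − (Σs)²)(nΣt² − (Σt)²)]
Numerator: 8×2645 − 115×173 = 1265
Denominator: √[(15320 − 13225)(31320 − 29929)] = √[2095 × 1391] = 1707.0867
r = 1265 / 1707.0867 ≈ 0.7410

0.7410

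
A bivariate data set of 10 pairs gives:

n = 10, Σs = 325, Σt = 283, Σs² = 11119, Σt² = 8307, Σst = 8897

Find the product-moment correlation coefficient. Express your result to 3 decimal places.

r = (nΣst − ΣsΣt) / √[(nΣs² − (Σs)²)(nΣt² − (Σt)²)]
Numerator: 10×8897 − 325×283 = -3005
Denominator: √[(111190 − 105625)(83070 − 80089)] = √[5565 × 2981] = 4072.9921
r = -3005 / 4072.9921 ≈ -0.738

-0.738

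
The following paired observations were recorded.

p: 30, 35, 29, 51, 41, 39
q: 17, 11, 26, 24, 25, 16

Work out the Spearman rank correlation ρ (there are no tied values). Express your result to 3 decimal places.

Rank p: 2, 3, 1, 6, 5, 4
Rank q: 3, 1, 6, 4, 5, 2
d = rank(p) − rank(q): -1, 2, -5, 2, 0, 2; Σd² = 38
ρ = 1 − 6Σd² / [n(n²−1)] = 1 − 6×38 / (6×35) = 1 − 228/210 ≈ -0.086

-0.086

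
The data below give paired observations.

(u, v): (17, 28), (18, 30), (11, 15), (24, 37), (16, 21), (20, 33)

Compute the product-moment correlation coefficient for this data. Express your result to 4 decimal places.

n = 6, Σu = 106, Σv = 164, Σu² = 1966, Σv² = 4808, Σuv = 3065
nΣuv − ΣuΣv = 18390 − 17384 = 1006
nΣu² − (Σu)² = 11796 − 11236 = 560; nΣv² − (Σv)² = 28848 − 26896 = 1952
r = 1006 / √(560 × 1952) = 1006 / 1045.5238 ≈ 0.9622

0.9622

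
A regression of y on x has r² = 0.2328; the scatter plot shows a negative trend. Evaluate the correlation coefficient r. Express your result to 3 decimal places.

-0.482

|r| = √0.2328 = 0.482
The association is negative, so r = −0.482.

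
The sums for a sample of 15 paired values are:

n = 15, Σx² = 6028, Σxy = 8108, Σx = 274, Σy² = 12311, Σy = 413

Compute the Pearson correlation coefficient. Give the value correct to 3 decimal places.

r = (nΣxy − ΣxΣy) / √[(nΣx² − (Σx)²)(nΣy² − (Σy)²)]
Numerator: 15×8108 − 274×413 = 8458
Denominator: √[(90420 − 75076)(184665 − 170569)] = √[15344 × 14096] = 14706.7680
r = 8458 / 14706.7680 ≈ 0.575

0.575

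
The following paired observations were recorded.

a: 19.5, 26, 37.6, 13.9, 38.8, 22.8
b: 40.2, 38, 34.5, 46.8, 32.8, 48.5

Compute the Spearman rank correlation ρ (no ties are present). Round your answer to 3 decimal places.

Rank a: 2, 4, 5, 1, 6, 3
Rank b: 4, 3, 2, 5, 1, 6
d = rank(a) − rank(b): -2, 1, 3, -4, 5, -3; Σd² = 64
ρ = 1 − 6Σd² / [n(n²−1)] = 1 − 6×64 / (6×35) = 1 − 384/210 ≈ -0.829

-0.829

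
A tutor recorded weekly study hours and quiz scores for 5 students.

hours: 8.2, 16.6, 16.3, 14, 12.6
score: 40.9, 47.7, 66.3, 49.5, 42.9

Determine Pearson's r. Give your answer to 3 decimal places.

n = 5, Σx = 67.7, Σy = 247.3, Σx² = 963.25, Σy² = 12634.45, Σxy = 3441.43
nΣxy − ΣxΣy = 17207.15 − 16742.21 = 464.94
nΣx² − (Σx)² = 4816.25 − 4583.29 = 232.96; nΣy² − (Σy)² = 63172.25 − 61157.29 = 2014.96
r = 464.94 / √(232.96 × 2014.96) = 464.94 / 685.1314 ≈ 0.679

0.679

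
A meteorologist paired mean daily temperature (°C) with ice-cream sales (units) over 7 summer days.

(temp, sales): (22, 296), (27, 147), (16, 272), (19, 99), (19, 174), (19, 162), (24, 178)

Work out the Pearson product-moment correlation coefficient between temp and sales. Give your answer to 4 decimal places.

n = 7, Σx = 146, Σy = 1328, Σx² = 3128, Σy² = 281214, Σxy = 27370
nΣxy − ΣxΣy = 191590 − 193888 = -2298
nΣx² − (Σx)² = 21896 − 21316 = 580; nΣy² − (Σy)² = 1968498 − 1763584 = 204914
r = -2298 / √(580 × 204914) = -2298 / 10901.8402 ≈ -0.2108

-0.2108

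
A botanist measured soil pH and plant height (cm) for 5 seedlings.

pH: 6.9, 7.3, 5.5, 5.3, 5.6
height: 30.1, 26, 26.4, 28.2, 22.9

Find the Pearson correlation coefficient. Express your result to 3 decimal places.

0.282

n = 5, Σx = 30.6, Σy = 133.6, Σx² = 190.6, Σy² = 3598.62, Σxy = 820.39
nΣxy − ΣxΣy = 4101.95 − 4088.16 = 13.79
nΣx² − (Σx)² = 953 − 936.36 = 16.64; nΣy² − (Σy)² = 17993.1 − 17848.96 = 144.14
r = 13.79 / √(16.64 × 144.14) = 13.79 / 48.9744 ≈ 0.282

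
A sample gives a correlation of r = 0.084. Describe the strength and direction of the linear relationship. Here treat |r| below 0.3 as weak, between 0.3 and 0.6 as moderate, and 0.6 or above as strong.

weak positive

r = 0.084 > 0 so the relationship is positive.
|r| = 0.084, which falls in the weak range.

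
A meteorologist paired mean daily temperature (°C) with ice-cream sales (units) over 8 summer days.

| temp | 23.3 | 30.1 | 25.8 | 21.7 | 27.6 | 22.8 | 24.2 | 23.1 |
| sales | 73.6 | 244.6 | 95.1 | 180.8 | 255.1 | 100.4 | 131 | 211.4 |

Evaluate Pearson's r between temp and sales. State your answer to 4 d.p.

n = 8, Σx = 198.6, Σy = 1292, Σx² = 4986.28, Σy² = 243985.9, Σxy = 32837.7
nΣxy − ΣxΣy = 262701.6 − 256591.2 = 6110.4
nΣx² − (Σx)² = 39890.24 − 39441.96 = 448.28; nΣy² − (Σy)² = 1951887.2 − 1669264 = 282623.2
r = 6110.4 / √(448.28 × 282623.2) = 6110.4 / 11255.8575 ≈ 0.5429

0.5429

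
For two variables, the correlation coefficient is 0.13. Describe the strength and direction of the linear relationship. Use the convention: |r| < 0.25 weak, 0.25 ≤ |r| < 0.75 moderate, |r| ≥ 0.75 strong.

r = 0.13 > 0 so the relationship is positive.
|r| = 0.13, which falls in the weak range.

weak positive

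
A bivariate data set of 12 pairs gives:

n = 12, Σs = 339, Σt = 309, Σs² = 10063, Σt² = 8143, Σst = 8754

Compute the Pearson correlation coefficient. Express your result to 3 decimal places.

0.082

r = (nΣst − ΣsΣt) / √[(nΣs² − (Σs)²)(nΣt² − (Σt)²)]
Numerator: 12×8754 − 339×309 = 297
Denominator: √[(120756 − 114921)(97716 − 95481)] = √[5835 × 2235] = 3611.2636
r = 297 / 3611.2636 ≈ 0.082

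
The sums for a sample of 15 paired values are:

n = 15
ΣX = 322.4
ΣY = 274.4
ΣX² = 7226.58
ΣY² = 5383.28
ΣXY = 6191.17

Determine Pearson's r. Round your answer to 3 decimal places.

r = (nΣXY − ΣXΣY) / √[(nΣX² − (ΣX)²)(nΣY² − (ΣY)²)]
Numerator: 15×6191.17 − 322.4×274.4 = 4400.99
Denominator: √[(108398.7 − 103941.76)(80749.2 − 75295.36)] = √[4456.94 × 5453.84] = 4930.2574
r = 4400.99 / 4930.2574 ≈ 0.893

0.893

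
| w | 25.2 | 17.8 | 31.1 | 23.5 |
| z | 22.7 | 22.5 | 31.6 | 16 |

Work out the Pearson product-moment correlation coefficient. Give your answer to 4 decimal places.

n = 4, Σw = 97.6, Σz = 92.8, Σw² = 2471.34, Σz² = 2276.1, Σwz = 2331.3
nΣwz − ΣwΣz = 9325.2 − 9057.28 = 267.92
nΣw² − (Σw)² = 9885.36 − 9525.76 = 359.6; nΣz² − (Σz)² = 9104.4 − 8611.84 = 492.56
r = 267.92 / √(359.6 × 492.56) = 267.92 / 420.8617 ≈ 0.6366

0.6366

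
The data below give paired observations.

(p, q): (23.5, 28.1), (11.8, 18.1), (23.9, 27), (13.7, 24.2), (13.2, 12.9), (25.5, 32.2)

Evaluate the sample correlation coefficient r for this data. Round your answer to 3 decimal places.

n = 6, Σp = 111.6, Σq = 142.5, Σp² = 2274.88, Σq² = 3635.11, Σpq = 2842.15
nΣpq − ΣpΣq = 17052.9 − 15903 = 1149.9
nΣp² − (Σp)² = 13649.28 − 12454.56 = 1194.72; nΣq² − (Σq)² = 21810.66 − 20306.25 = 1504.41
r = 1149.9 / √(1194.72 × 1504.41) = 1149.9 / 1340.6523 ≈ 0.858

0.858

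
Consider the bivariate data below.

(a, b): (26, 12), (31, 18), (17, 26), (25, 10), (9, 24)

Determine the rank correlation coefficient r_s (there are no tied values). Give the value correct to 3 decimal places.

-0.500

Rank a: 4, 5, 2, 3, 1
Rank b: 2, 3, 5, 1, 4
d = rank(a) − rank(b): 2, 2, -3, 2, -3; Σd² = 30
ρ = 1 − 6Σd² / [n(n²−1)] = 1 − 6×30 / (5×24) = 1 − 180/120 ≈ -0.500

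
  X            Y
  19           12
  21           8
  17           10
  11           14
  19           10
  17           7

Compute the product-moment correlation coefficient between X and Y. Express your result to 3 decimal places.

-0.642

n = 6, ΣX = 104, ΣY = 61, ΣX² = 1862, ΣY² = 653, ΣXY = 1029
nΣXY − ΣXΣY = 6174 − 6344 = -170
nΣX² − (ΣX)² = 11172 − 10816 = 356; nΣY² − (ΣY)² = 3918 − 3721 = 197
r = -170 / √(356 × 197) = -170 / 264.8245 ≈ -0.642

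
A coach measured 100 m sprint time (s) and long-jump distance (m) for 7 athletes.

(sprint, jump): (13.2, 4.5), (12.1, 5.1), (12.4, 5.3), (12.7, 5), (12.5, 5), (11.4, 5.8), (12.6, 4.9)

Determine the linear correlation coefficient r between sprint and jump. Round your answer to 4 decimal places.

n = 7, Σx = 86.9, Σy = 35.6, Σx² = 1080.67, Σy² = 182, Σxy = 440.69
nΣxy − ΣxΣy = 3084.83 − 3093.64 = -8.81
nΣx² − (Σx)² = 7564.69 − 7551.61 = 13.08; nΣy² − (Σy)² = 1274 − 1267.36 = 6.64
r = -8.81 / √(13.08 × 6.64) = -8.81 / 9.3194 ≈ -0.9453

-0.9453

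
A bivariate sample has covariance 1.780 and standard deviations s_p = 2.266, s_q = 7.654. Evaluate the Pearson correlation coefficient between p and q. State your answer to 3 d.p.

r = Cov(p,q) / (s_p · s_q) = 1.780 / (2.266 × 7.654)
  = 1.780 / 17.3440 ≈ 0.103

0.103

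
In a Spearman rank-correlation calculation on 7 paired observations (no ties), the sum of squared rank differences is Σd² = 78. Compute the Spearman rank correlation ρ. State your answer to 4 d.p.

-0.3929

ρ = 1 − 6Σd² / [n(n²−1)] = 1 − 6×78 / (7×48)
  = 1 − 468/336 = 1 − 1.39286 ≈ -0.3929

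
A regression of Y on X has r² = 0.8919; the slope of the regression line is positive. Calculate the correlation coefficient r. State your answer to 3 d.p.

|r| = √0.8919 = 0.944
The association is positive, so r = 0.944.

0.944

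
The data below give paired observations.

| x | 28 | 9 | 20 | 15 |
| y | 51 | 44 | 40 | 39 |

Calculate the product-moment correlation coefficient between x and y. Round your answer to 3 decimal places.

n = 4, Σx = 72, Σy = 174, Σx² = 1490, Σy² = 7658, Σxy = 3209
nΣxy − ΣxΣy = 12836 − 12528 = 308
nΣx² − (Σx)² = 5960 − 5184 = 776; nΣy² − (Σy)² = 30632 − 30276 = 356
r = 308 / √(776 × 356) = 308 / 525.6006 ≈ 0.586

0.586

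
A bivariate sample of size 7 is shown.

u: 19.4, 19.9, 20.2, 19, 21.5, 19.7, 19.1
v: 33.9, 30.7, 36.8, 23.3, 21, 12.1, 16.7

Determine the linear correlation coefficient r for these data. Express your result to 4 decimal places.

n = 7, Σu = 138.8, Σv = 174.5, Σu² = 2756.56, Σv² = 4855.13, Σuv = 3463.49
nΣuv − ΣuΣv = 24244.43 − 24220.6 = 23.83
nΣu² − (Σu)² = 19295.92 − 19265.44 = 30.48; nΣv² − (Σv)² = 33985.91 − 30450.25 = 3535.66
r = 23.83 / √(30.48 × 3535.66) = 23.83 / 328.2787 ≈ 0.0726

0.0726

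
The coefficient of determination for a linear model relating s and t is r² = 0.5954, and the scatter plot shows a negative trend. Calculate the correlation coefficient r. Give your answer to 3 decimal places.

|r| = √0.5954 = 0.772
The association is negative, so r = −0.772.

-0.772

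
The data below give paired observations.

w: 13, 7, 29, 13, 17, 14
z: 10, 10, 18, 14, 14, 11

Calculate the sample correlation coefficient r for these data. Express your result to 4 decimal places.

0.8902

n = 6, Σw = 93, Σz = 77, Σw² = 1713, Σz² = 1037, Σwz = 1296
nΣwz − ΣwΣz = 7776 − 7161 = 615
nΣw² − (Σw)² = 10278 − 8649 = 1629; nΣz² − (Σz)² = 6222 − 5929 = 293
r = 615 / √(1629 × 293) = 615 / 690.8668 ≈ 0.8902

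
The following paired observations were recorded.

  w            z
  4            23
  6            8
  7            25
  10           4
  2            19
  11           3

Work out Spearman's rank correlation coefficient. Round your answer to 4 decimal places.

Rank w: 2, 3, 4, 5, 1, 6
Rank z: 5, 3, 6, 2, 4, 1
d = rank(w) − rank(z): -3, 0, -2, 3, -3, 5; Σd² = 56
ρ = 1 − 6Σd² / [n(n²−1)] = 1 − 6×56 / (6×35) = 1 − 336/210 ≈ -0.6000

-0.6000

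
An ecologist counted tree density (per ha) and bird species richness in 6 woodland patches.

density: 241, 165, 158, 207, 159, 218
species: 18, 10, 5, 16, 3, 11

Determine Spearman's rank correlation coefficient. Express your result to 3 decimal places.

0.886

Rank density: 6, 3, 1, 4, 2, 5
Rank species: 6, 3, 2, 5, 1, 4
d = rank(density) − rank(species): 0, 0, -1, -1, 1, 1; Σd² = 4
ρ = 1 − 6Σd² / [n(n²−1)] = 1 − 6×4 / (6×35) = 1 − 24/210 ≈ 0.886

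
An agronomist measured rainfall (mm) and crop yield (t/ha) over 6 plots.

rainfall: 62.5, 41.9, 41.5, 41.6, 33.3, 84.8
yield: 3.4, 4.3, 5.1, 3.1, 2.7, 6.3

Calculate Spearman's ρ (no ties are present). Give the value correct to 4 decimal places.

0.6000

Rank rainfall: 5, 4, 2, 3, 1, 6
Rank yield: 3, 4, 5, 2, 1, 6
d = rank(rainfall) − rank(yield): 2, 0, -3, 1, 0, 0; Σd² = 14
ρ = 1 − 6Σd² / [n(n²−1)] = 1 − 6×14 / (6×35) = 1 − 84/210 ≈ 0.6000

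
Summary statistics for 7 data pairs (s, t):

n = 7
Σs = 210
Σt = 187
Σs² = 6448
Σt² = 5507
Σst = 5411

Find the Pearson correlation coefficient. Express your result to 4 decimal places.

-0.7233

r = (nΣst − ΣsΣt) / √[(nΣs² − (Σs)²)(nΣt² − (Σt)²)]
Numerator: 7×5411 − 210×187 = -1393
Denominator: √[(45136 − 44100)(38549 − 34969)] = √[1036 × 3580] = 1925.8453
r = -1393 / 1925.8453 ≈ -0.7233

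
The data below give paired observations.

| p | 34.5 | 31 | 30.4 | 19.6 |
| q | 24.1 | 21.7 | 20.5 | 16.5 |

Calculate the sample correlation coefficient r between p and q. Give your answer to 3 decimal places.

0.976

n = 4, Σp = 115.5, Σq = 82.8, Σp² = 3459.57, Σq² = 1744.2, Σpq = 2450.75
nΣpq − ΣpΣq = 9803 − 9563.4 = 239.6
nΣp² − (Σp)² = 13838.28 − 13340.25 = 498.03; nΣq² − (Σq)² = 6976.8 − 6855.84 = 120.96
r = 239.6 / √(498.03 × 120.96) = 239.6 / 245.4419 ≈ 0.976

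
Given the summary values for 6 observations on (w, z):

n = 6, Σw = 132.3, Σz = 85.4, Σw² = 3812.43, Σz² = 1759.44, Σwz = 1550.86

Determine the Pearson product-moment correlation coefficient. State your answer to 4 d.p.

r = (nΣwz − ΣwΣz) / √[(nΣw² − (Σw)²)(nΣz² − (Σz)²)]
Numerator: 6×1550.86 − 132.3×85.4 = -1993.26
Denominator: √[(22874.58 − 17503.29)(10556.64 − 7293.16)] = √[5371.29 × 3263.48] = 4186.7765
r = -1993.26 / 4186.7765 ≈ -0.4761

-0.4761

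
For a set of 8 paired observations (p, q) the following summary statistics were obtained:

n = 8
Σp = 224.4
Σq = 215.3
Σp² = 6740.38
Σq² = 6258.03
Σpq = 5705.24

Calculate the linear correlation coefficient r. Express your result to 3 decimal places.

r = (nΣpq − ΣpΣq) / √[(nΣp² − (Σp)²)(nΣq² − (Σq)²)]
Numerator: 8×5705.24 − 224.4×215.3 = -2671.4
Denominator: √[(53923.04 − 50355.36)(50064.24 − 46354.09)] = √[3567.68 × 3710.15] = 3638.2177
r = -2671.4 / 3638.2177 ≈ -0.734

-0.734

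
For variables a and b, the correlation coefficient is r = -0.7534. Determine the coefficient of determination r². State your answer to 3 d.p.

0.568

r² = (-0.7534)² = 0.568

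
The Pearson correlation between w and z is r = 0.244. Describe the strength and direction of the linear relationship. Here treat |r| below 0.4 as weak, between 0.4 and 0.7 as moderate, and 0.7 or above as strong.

weak positive

r = 0.244 > 0 so the relationship is positive.
|r| = 0.244, which falls in the weak range.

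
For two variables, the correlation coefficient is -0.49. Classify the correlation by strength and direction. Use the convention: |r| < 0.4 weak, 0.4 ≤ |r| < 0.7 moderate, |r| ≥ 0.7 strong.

moderate negative

r = -0.49 < 0 so the relationship is negative.
|r| = 0.49, which falls in the moderate range.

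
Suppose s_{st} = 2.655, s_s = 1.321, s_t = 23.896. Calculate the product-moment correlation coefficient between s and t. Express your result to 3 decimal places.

0.084

r = Cov(s,t) / (s_s · s_t) = 2.655 / (1.321 × 23.896)
  = 2.655 / 31.5666 ≈ 0.084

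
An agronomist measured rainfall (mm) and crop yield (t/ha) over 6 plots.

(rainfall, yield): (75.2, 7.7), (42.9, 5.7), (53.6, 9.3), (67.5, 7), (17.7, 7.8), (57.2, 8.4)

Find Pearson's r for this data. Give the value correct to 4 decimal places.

n = 6, Σx = 314.1, Σy = 45.9, Σx² = 18509.79, Σy² = 358.67, Σxy = 2413.09
nΣxy − ΣxΣy = 14478.54 − 14417.19 = 61.35
nΣx² − (Σx)² = 111058.74 − 98658.81 = 12399.93; nΣy² − (Σy)² = 2152.02 − 2106.81 = 45.21
r = 61.35 / √(12399.93 × 45.21) = 61.35 / 748.7328 ≈ 0.0819

0.0819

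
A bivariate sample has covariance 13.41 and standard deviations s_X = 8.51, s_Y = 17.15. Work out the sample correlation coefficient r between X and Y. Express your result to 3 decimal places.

r = Cov(X,Y) / (s_X · s_Y) = 13.41 / (8.51 × 17.15)
  = 13.41 / 145.9465 ≈ 0.092

0.092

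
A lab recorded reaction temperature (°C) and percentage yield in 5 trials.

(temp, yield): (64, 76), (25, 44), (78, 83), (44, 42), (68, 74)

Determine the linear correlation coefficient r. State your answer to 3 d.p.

n = 5, Σx = 279, Σy = 319, Σx² = 17365, Σy² = 21841, Σxy = 19318
nΣxy − ΣxΣy = 96590 − 89001 = 7589
nΣx² − (Σx)² = 86825 − 77841 = 8984; nΣy² − (Σy)² = 109205 − 101761 = 7444
r = 7589 / √(8984 × 7444) = 7589 / 8177.8295 ≈ 0.928

0.928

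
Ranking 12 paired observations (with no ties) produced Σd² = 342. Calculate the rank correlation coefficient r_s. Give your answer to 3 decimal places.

-0.196

ρ = 1 − 6Σd² / [n(n²−1)] = 1 − 6×342 / (12×143)
  = 1 − 2052/1716 = 1 − 1.1958 ≈ -0.196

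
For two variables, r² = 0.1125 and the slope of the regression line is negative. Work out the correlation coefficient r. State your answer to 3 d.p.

|r| = √0.1125 = 0.335
The association is negative, so r = −0.335.

-0.335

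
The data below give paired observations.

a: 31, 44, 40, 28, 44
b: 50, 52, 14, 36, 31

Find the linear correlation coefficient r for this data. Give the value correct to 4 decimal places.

-0.1604

n = 5, Σa = 187, Σb = 183, Σa² = 7217, Σb² = 7657, Σab = 6770
nΣab − ΣaΣb = 33850 − 34221 = -371
nΣa² − (Σa)² = 36085 − 34969 = 1116; nΣb² − (Σb)² = 38285 − 33489 = 4796
r = -371 / √(1116 × 4796) = -371 / 2313.5116 ≈ -0.1604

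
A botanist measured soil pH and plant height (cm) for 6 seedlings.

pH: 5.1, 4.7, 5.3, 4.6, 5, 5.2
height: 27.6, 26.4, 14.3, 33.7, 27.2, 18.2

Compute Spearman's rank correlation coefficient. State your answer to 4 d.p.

Rank pH: 4, 2, 6, 1, 3, 5
Rank height: 5, 3, 1, 6, 4, 2
d = rank(pH) − rank(height): -1, -1, 5, -5, -1, 3; Σd² = 62
ρ = 1 − 6Σd² / [n(n²−1)] = 1 − 6×62 / (6×35) = 1 − 372/210 ≈ -0.7714

-0.7714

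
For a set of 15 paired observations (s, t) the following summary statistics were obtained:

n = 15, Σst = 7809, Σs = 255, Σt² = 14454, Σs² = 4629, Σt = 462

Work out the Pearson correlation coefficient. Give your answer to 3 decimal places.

r = (nΣst − ΣsΣt) / √[(nΣs² − (Σs)²)(nΣt² − (Σt)²)]
Numerator: 15×7809 − 255×462 = -675
Denominator: √[(69435 − 65025)(216810 − 213444)] = √[4410 × 3366] = 3852.7990
r = -675 / 3852.7990 ≈ -0.175

-0.175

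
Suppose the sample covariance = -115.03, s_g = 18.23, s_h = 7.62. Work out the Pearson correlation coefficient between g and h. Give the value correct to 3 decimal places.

-0.828

r = Cov(g,h) / (s_g · s_h) = -115.03 / (18.23 × 7.62)
  = -115.03 / 138.9126 ≈ -0.828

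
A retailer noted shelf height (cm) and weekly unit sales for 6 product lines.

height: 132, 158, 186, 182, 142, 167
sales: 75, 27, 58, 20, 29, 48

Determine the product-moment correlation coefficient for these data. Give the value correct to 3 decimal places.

-0.303

n = 6, Σx = 967, Σy = 257, Σx² = 158161, Σy² = 13263, Σxy = 40728
nΣxy − ΣxΣy = 244368 − 248519 = -4151
nΣx² − (Σx)² = 948966 − 935089 = 13877; nΣy² − (Σy)² = 79578 − 66049 = 13529
r = -4151 / √(13877 × 13529) = -4151 / 13701.8952 ≈ -0.303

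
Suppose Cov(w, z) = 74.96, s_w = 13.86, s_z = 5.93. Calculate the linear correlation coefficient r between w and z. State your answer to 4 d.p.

0.9120

r = Cov(w,z) / (s_w · s_z) = 74.96 / (13.86 × 5.93)
  = 74.96 / 82.1898 ≈ 0.9120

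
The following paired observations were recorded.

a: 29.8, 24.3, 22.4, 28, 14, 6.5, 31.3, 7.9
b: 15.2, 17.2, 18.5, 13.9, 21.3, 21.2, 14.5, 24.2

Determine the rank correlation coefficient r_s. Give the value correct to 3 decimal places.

Rank a: 7, 5, 4, 6, 3, 1, 8, 2
Rank b: 3, 4, 5, 1, 7, 6, 2, 8
d = rank(a) − rank(b): 4, 1, -1, 5, -4, -5, 6, -6; Σd² = 156
ρ = 1 − 6Σd² / [n(n²−1)] = 1 − 6×156 / (8×63) = 1 − 936/504 ≈ -0.857

-0.857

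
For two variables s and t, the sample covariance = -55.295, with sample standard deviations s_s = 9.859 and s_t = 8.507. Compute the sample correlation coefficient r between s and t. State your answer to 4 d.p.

-0.6593

r = Cov(s,t) / (s_s · s_t) = -55.295 / (9.859 × 8.507)
  = -55.295 / 83.8705 ≈ -0.6593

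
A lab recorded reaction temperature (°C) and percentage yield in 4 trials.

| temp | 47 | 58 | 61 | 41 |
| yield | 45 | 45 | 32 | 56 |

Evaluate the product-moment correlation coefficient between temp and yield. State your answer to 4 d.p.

n = 4, Σx = 207, Σy = 178, Σx² = 10975, Σy² = 8210, Σxy = 8973
nΣxy − ΣxΣy = 35892 − 36846 = -954
nΣx² − (Σx)² = 43900 − 42849 = 1051; nΣy² − (Σy)² = 32840 − 31684 = 1156
r = -954 / √(1051 × 1156) = -954 / 1102.2504 ≈ -0.8655

-0.8655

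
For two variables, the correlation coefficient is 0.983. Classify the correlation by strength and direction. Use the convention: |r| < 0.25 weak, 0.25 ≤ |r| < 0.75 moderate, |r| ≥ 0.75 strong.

r = 0.983 > 0 so the relationship is positive.
|r| = 0.983, which falls in the strong range.

strong positive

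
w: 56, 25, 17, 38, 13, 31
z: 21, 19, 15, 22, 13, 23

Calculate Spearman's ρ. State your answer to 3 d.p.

0.771

Rank w: 6, 3, 2, 5, 1, 4
Rank z: 4, 3, 2, 5, 1, 6
d = rank(w) − rank(z): 2, 0, 0, 0, 0, -2; Σd² = 8
ρ = 1 − 6Σd² / [n(n²−1)] = 1 − 6×8 / (6×35) = 1 − 48/210 ≈ 0.771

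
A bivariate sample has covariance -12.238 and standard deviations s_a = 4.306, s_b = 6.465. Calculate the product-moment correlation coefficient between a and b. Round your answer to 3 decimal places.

r = Cov(a,b) / (s_a · s_b) = -12.238 / (4.306 × 6.465)
  = -12.238 / 27.8383 ≈ -0.440

-0.440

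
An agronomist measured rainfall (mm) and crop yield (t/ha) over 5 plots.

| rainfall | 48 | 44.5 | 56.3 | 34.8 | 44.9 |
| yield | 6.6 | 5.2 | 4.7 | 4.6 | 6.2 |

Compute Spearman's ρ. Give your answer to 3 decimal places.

Rank rainfall: 4, 2, 5, 1, 3
Rank yield: 5, 3, 2, 1, 4
d = rank(rainfall) − rank(yield): -1, -1, 3, 0, -1; Σd² = 12
ρ = 1 − 6Σd² / [n(n²−1)] = 1 − 6×12 / (5×24) = 1 − 72/120 ≈ 0.400

0.400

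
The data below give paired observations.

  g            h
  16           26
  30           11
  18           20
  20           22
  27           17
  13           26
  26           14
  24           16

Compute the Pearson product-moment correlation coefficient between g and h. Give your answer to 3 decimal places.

n = 8, Σg = 174, Σh = 152, Σg² = 4030, Σh² = 3098, Σgh = 3091
nΣgh − ΣgΣh = 24728 − 26448 = -1720
nΣg² − (Σg)² = 32240 − 30276 = 1964; nΣh² − (Σh)² = 24784 − 23104 = 1680
r = -1720 / √(1964 × 1680) = -1720 / 1816.4581 ≈ -0.947

-0.947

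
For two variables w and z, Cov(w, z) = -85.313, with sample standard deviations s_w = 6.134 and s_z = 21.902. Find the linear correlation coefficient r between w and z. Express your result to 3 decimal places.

r = Cov(w,z) / (s_w · s_z) = -85.313 / (6.134 × 21.902)
  = -85.313 / 134.3469 ≈ -0.635

-0.635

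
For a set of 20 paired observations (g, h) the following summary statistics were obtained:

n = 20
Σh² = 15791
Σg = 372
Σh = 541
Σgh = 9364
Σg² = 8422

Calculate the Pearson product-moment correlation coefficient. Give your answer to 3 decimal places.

-0.530

r = (nΣgh − ΣgΣh) / √[(nΣg² − (Σg)²)(nΣh² − (Σh)²)]
Numerator: 20×9364 − 372×541 = -13972
Denominator: √[(168440 − 138384)(315820 − 292681)] = √[30056 × 23139] = 26371.6853
r = -13972 / 26371.6853 ≈ -0.530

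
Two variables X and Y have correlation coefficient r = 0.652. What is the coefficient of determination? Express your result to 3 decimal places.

0.425

r² = (0.652)² = 0.425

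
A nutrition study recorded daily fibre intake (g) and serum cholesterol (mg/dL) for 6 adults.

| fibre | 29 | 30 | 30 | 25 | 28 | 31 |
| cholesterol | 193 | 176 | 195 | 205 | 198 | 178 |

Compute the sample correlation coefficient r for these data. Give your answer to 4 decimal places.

n = 6, Σx = 173, Σy = 1145, Σx² = 5011, Σy² = 219163, Σxy = 32914
nΣxy − ΣxΣy = 197484 − 198085 = -601
nΣx² − (Σx)² = 30066 − 29929 = 137; nΣy² − (Σy)² = 1314978 − 1311025 = 3953
r = -601 / √(137 × 3953) = -601 / 735.9083 ≈ -0.8167

-0.8167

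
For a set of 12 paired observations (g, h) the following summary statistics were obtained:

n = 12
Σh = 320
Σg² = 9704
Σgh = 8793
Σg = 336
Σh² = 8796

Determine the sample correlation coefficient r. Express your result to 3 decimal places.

r = (nΣgh − ΣgΣh) / √[(nΣg² − (Σg)²)(nΣh² − (Σh)²)]
Numerator: 12×8793 − 336×320 = -2004
Denominator: √[(116448 − 112896)(105552 − 102400)] = √[3552 × 3152] = 3346.0281
r = -2004 / 3346.0281 ≈ -0.599

-0.599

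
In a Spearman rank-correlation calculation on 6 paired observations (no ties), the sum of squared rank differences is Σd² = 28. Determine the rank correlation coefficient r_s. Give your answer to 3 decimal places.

0.200

ρ = 1 − 6Σd² / [n(n²−1)] = 1 − 6×28 / (6×35)
  = 1 − 168/210 = 1 − 0.8000 ≈ 0.200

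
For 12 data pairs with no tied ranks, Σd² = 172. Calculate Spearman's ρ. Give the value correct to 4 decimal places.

ρ = 1 − 6Σd² / [n(n²−1)] = 1 − 6×172 / (12×143)
  = 1 − 1032/1716 = 1 − 0.60140 ≈ 0.3986

0.3986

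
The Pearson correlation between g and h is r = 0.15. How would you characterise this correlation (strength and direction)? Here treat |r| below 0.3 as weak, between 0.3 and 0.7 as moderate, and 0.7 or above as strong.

r = 0.15 > 0 so the relationship is positive.
|r| = 0.15, which falls in the weak range.

weak positive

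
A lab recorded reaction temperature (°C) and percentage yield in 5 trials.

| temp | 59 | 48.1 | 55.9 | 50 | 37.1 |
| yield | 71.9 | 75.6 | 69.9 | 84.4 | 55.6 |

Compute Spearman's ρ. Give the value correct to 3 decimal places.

Rank temp: 5, 2, 4, 3, 1
Rank yield: 3, 4, 2, 5, 1
d = rank(temp) − rank(yield): 2, -2, 2, -2, 0; Σd² = 16
ρ = 1 − 6Σd² / [n(n²−1)] = 1 − 6×16 / (5×24) = 1 − 96/120 ≈ 0.200

0.200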